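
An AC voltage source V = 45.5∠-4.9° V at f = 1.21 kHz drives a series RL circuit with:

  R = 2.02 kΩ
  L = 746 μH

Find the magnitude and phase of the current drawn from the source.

Step 1 — Angular frequency: ω = 2π·f = 2π·1210 = 7603 rad/s.
Step 2 — Component impedances:
  R: Z = R = 2020 Ω
  L: Z = jωL = j·7603·0.000746 = 0 + j5.672 Ω
Step 3 — Series combination: Z_total = R + L = 2020 + j5.672 Ω = 2020∠0.2° Ω.
Step 4 — Source phasor: V = 45.5∠-4.9° V = 45.33 - j3.886 V.
Step 5 — Ohm's law: I = V / Z_total = (45.33 - j3.886) / (2020 + j5.672) = 0.02244 - j0.001987 A.
Step 6 — Convert to polar: |I| = 0.02252 A, ∠I = -5.1°.

I = 0.02252∠-5.1° A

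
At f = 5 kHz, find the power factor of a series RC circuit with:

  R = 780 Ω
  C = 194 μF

Step 1 — Angular frequency: ω = 2π·f = 2π·5000 = 3.142e+04 rad/s.
Step 2 — Component impedances:
  R: Z = R = 780 Ω
  C: Z = 1/(jωC) = -j/(ω·C) = 0 - j0.1641 Ω
Step 3 — Series combination: Z_total = R + C = 780 - j0.1641 Ω = 780∠-0.0° Ω.
Step 4 — Power factor: PF = cos(φ) = Re(Z)/|Z| = 780/780 = 1.
Step 5 — Type: Im(Z) = -0.1641 ⇒ leading (phase φ = -0.0°).

PF = 1 (leading, φ = -0.0°)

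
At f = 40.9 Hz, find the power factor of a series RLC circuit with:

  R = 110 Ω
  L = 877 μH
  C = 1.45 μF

Step 1 — Angular frequency: ω = 2π·f = 2π·40.9 = 257 rad/s.
Step 2 — Component impedances:
  R: Z = R = 110 Ω
  L: Z = jωL = j·257·0.000877 = 0 + j0.2254 Ω
  C: Z = 1/(jωC) = -j/(ω·C) = 0 - j2684 Ω
Step 3 — Series combination: Z_total = R + L + C = 110 - j2683 Ω = 2686∠-87.7° Ω.
Step 4 — Power factor: PF = cos(φ) = Re(Z)/|Z| = 110/2685.7 = 0.04096.
Step 5 — Type: Im(Z) = -2683 ⇒ leading (phase φ = -87.7°).

PF = 0.04096 (leading, φ = -87.7°)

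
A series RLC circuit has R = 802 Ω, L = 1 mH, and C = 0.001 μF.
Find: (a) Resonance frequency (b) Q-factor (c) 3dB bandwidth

Step 1 — Resonance condition Im(Z)=0 gives ω₀ = 1/√(LC).
Step 2 — ω₀ = 1/√(0.001·1e-09) = 1e+06 rad/s.
Step 3 — f₀ = ω₀/(2π) = 1.592e+05 Hz.
Step 4 — Series Q: Q = ω₀L/R = 1e+06·0.001/802 = 1.247.
Step 5 — 3dB bandwidth: Δω = ω₀/Q = 8.02e+05 rad/s; BW = Δω/(2π) = 1.276e+05 Hz.

(a) f₀ = 1.592e+05 Hz  (b) Q = 1.247  (c) BW = 1.276e+05 Hz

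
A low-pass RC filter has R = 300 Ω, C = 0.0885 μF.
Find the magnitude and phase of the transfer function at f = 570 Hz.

Step 1 — Angular frequency: ω = 2π·570 = 3581 rad/s.
Step 2 — Transfer function: H(jω) = 1/(1 + jωRC).
Step 3 — Denominator: 1 + jωRC = 1 + j·3581·300·8.85e-08 = 1 + j0.09509.
Step 4 — H = 0.991 - j0.09423.
Step 5 — Magnitude: |H| = 0.9955 (-0.0 dB); phase: φ = -5.4°.

|H| = 0.9955 (-0.0 dB), φ = -5.4°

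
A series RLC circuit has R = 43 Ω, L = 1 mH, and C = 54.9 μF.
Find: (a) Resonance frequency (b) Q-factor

Step 1 — Resonance condition Im(Z)=0 gives ω₀ = 1/√(LC).
Step 2 — ω₀ = 1/√(0.001·5.49e-05) = 4268 rad/s.
Step 3 — f₀ = ω₀/(2π) = 679.3 Hz.
Step 4 — Series Q: Q = ω₀L/R = 4268·0.001/43 = 0.09925.

(a) f₀ = 679.3 Hz  (b) Q = 0.09925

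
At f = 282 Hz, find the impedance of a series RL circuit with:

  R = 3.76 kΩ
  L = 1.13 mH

Step 1 — Angular frequency: ω = 2π·f = 2π·282 = 1772 rad/s.
Step 2 — Component impedances:
  R: Z = R = 3760 Ω
  L: Z = jωL = j·1772·0.00113 = 0 + j2.002 Ω
Step 3 — Series combination: Z_total = R + L = 3760 + j2.002 Ω = 3760∠0.0° Ω.

Z = 3760 + j2.002 Ω = 3760∠0.0° Ω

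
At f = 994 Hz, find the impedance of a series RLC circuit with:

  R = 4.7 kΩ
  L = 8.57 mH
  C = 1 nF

Step 1 — Angular frequency: ω = 2π·f = 2π·994 = 6245 rad/s.
Step 2 — Component impedances:
  R: Z = R = 4700 Ω
  L: Z = jωL = j·6245·0.00857 = 0 + j53.52 Ω
  C: Z = 1/(jωC) = -j/(ω·C) = 0 - j1.601e+05 Ω
Step 3 — Series combination: Z_total = R + L + C = 4700 - j1.601e+05 Ω = 1.601e+05∠-88.3° Ω.

Z = 4700 - j1.601e+05 Ω = 1.601e+05∠-88.3° Ω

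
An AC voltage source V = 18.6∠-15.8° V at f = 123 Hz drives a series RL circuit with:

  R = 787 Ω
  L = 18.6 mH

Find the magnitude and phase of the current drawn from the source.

Step 1 — Angular frequency: ω = 2π·f = 2π·123 = 772.8 rad/s.
Step 2 — Component impedances:
  R: Z = R = 787 Ω
  L: Z = jωL = j·772.8·0.0186 = 0 + j14.37 Ω
Step 3 — Series combination: Z_total = R + L = 787 + j14.37 Ω = 787.1∠1.0° Ω.
Step 4 — Source phasor: V = 18.6∠-15.8° V = 17.9 - j5.064 V.
Step 5 — Ohm's law: I = V / Z_total = (17.9 - j5.064) / (787 + j14.37) = 0.02262 - j0.006848 A.
Step 6 — Convert to polar: |I| = 0.02363 A, ∠I = -16.8°.

I = 0.02363∠-16.8° A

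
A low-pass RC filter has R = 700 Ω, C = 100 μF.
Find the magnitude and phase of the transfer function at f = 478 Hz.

Step 1 — Angular frequency: ω = 2π·478 = 3003 rad/s.
Step 2 — Transfer function: H(jω) = 1/(1 + jωRC).
Step 3 — Denominator: 1 + jωRC = 1 + j·3003·700·0.0001 = 1 + j210.2.
Step 4 — H = 2.262e-05 - j0.004756.
Step 5 — Magnitude: |H| = 0.004757 (-46.5 dB); phase: φ = -89.7°.

|H| = 0.004757 (-46.5 dB), φ = -89.7°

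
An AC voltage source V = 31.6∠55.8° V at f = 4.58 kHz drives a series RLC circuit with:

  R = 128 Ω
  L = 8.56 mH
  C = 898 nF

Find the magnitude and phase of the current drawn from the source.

Step 1 — Angular frequency: ω = 2π·f = 2π·4580 = 2.878e+04 rad/s.
Step 2 — Component impedances:
  R: Z = R = 128 Ω
  L: Z = jωL = j·2.878e+04·0.00856 = 0 + j246.3 Ω
  C: Z = 1/(jωC) = -j/(ω·C) = 0 - j38.7 Ω
Step 3 — Series combination: Z_total = R + L + C = 128 + j207.6 Ω = 243.9∠58.3° Ω.
Step 4 — Source phasor: V = 31.6∠55.8° V = 17.76 + j26.14 V.
Step 5 — Ohm's law: I = V / Z_total = (17.76 + j26.14) / (128 + j207.6) = 0.1294 - j0.005758 A.
Step 6 — Convert to polar: |I| = 0.1296 A, ∠I = -2.5°.

I = 0.1296∠-2.5° A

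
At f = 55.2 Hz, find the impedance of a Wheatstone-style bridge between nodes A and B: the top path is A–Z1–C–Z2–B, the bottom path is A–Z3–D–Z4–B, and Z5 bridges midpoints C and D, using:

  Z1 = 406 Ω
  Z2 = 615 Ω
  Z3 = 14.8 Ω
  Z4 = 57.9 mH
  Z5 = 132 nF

Step 1 — Angular frequency: ω = 2π·f = 2π·55.2 = 346.8 rad/s.
Step 2 — Component impedances:
  Z1: Z = R = 406 Ω
  Z2: Z = R = 615 Ω
  Z3: Z = R = 14.8 Ω
  Z4: Z = jωL = j·346.8·0.0579 = 0 + j20.08 Ω
  Z5: Z = 1/(jωC) = -j/(ω·C) = 0 - j2.184e+04 Ω
Step 3 — Bridge requires nodal analysis (the Z5 bridge couples midpoints C and D, so the two paths cannot be reduced to a simple series/parallel combination). Setting node B to ground and injecting 1 A at node A, the 3-node admittance system at A, C, D solves to V_A = Z_AB = 14.96 + j19.5 Ω = 24.58∠52.5° Ω.

Z = 14.96 + j19.5 Ω = 24.58∠52.5° Ω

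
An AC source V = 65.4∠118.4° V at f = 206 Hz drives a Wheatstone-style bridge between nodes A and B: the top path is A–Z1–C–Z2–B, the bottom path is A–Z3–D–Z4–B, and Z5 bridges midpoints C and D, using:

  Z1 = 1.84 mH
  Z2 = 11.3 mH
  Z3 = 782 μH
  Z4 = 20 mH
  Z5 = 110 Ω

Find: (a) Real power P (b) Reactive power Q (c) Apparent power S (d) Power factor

Step 1 — Angular frequency: ω = 2π·f = 2π·206 = 1294 rad/s.
Step 2 — Component impedances:
  Z1: Z = jωL = j·1294·0.00184 = 0 + j2.382 Ω
  Z2: Z = jωL = j·1294·0.0113 = 0 + j14.63 Ω
  Z3: Z = jωL = j·1294·0.000782 = 0 + j1.012 Ω
  Z4: Z = jωL = j·1294·0.02 = 0 + j25.89 Ω
  Z5: Z = R = 110 Ω
Step 3 — Bridge requires nodal analysis (the Z5 bridge couples midpoints C and D, so the two paths cannot be reduced to a simple series/parallel combination). Setting node B to ground and injecting 1 A at node A, the 3-node admittance system at A, C, D solves to V_A = Z_AB = 0.01034 + j10.42 Ω = 10.42∠89.9° Ω.
Step 4 — Source phasor: V = 65.4∠118.4° V = -31.11 + j57.53 V.
Step 5 — Current: I = V / Z = 5.518 + j2.991 A = 6.277∠28.5° A.
Step 6 — Complex power: S = V·I* = 0.4074 + j410.5 VA.
Step 7 — Real power: P = Re(S) = 0.4074 W.
Step 8 — Reactive power: Q = Im(S) = 410.5 VAR.
Step 9 — Apparent power: |S| = 410.5 VA.
Step 10 — Power factor: PF = P/|S| = 0.0009925 (lagging).

(a) P = 0.4074 W  (b) Q = 410.5 VAR  (c) S = 410.5 VA  (d) PF = 0.0009925 (lagging)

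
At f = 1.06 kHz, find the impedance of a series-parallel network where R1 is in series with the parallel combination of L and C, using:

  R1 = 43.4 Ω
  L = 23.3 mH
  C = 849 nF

Step 1 — Angular frequency: ω = 2π·f = 2π·1060 = 6660 rad/s.
Step 2 — Component impedances:
  R1: Z = R = 43.4 Ω
  L: Z = jωL = j·6660·0.0233 = 0 + j155.2 Ω
  C: Z = 1/(jωC) = -j/(ω·C) = 0 - j176.9 Ω
Step 3 — Parallel branch: L || C = 1/(1/L + 1/C) = 0 + j1267 Ω.
Step 4 — Series with R1: Z_total = R1 + (L || C) = 43.4 + j1267 Ω = 1267∠88.0° Ω.

Z = 43.4 + j1267 Ω = 1267∠88.0° Ω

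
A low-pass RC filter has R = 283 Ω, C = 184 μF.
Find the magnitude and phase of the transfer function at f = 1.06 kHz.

Step 1 — Angular frequency: ω = 2π·1060 = 6660 rad/s.
Step 2 — Transfer function: H(jω) = 1/(1 + jωRC).
Step 3 — Denominator: 1 + jωRC = 1 + j·6660·283·0.000184 = 1 + j346.8.
Step 4 — H = 8.314e-06 - j0.002883.
Step 5 — Magnitude: |H| = 0.002883 (-50.8 dB); phase: φ = -89.8°.

|H| = 0.002883 (-50.8 dB), φ = -89.8°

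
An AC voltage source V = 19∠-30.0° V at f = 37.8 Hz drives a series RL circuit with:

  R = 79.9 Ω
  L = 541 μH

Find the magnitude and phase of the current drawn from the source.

Step 1 — Angular frequency: ω = 2π·f = 2π·37.8 = 237.5 rad/s.
Step 2 — Component impedances:
  R: Z = R = 79.9 Ω
  L: Z = jωL = j·237.5·0.000541 = 0 + j0.1285 Ω
Step 3 — Series combination: Z_total = R + L = 79.9 + j0.1285 Ω = 79.9∠0.1° Ω.
Step 4 — Source phasor: V = 19∠-30.0° V = 16.45 - j9.5 V.
Step 5 — Ohm's law: I = V / Z_total = (16.45 - j9.5) / (79.9 + j0.1285) = 0.2057 - j0.1192 A.
Step 6 — Convert to polar: |I| = 0.2378 A, ∠I = -30.1°.

I = 0.2378∠-30.1° A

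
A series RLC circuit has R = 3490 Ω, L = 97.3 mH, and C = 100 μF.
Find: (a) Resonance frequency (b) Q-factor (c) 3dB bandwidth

Step 1 — Resonance condition Im(Z)=0 gives ω₀ = 1/√(LC).
Step 2 — ω₀ = 1/√(0.0973·0.0001) = 320.6 rad/s.
Step 3 — f₀ = ω₀/(2π) = 51.02 Hz.
Step 4 — Series Q: Q = ω₀L/R = 320.6·0.0973/3490 = 0.008938.
Step 5 — 3dB bandwidth: Δω = ω₀/Q = 3.587e+04 rad/s; BW = Δω/(2π) = 5709 Hz.

(a) f₀ = 51.02 Hz  (b) Q = 0.008938  (c) BW = 5709 Hz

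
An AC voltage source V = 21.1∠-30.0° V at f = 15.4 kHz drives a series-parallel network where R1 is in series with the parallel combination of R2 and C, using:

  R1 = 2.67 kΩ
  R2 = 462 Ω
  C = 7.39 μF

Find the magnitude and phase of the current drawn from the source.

Step 1 — Angular frequency: ω = 2π·f = 2π·1.54e+04 = 9.676e+04 rad/s.
Step 2 — Component impedances:
  R1: Z = R = 2670 Ω
  R2: Z = R = 462 Ω
  C: Z = 1/(jωC) = -j/(ω·C) = 0 - j1.398 Ω
Step 3 — Parallel branch: R2 || C = 1/(1/R2 + 1/C) = 0.004233 - j1.398 Ω.
Step 4 — Series with R1: Z_total = R1 + (R2 || C) = 2670 - j1.398 Ω = 2670∠-0.0° Ω.
Step 5 — Source phasor: V = 21.1∠-30.0° V = 18.27 - j10.55 V.
Step 6 — Ohm's law: I = V / Z_total = (18.27 - j10.55) / (2670 - j1.398) = 0.006846 - j0.003948 A.
Step 7 — Convert to polar: |I| = 0.007903 A, ∠I = -30.0°.

I = 0.007903∠-30.0° A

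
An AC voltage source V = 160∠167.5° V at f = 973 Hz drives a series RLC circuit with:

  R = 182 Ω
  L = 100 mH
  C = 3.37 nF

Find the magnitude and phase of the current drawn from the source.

Step 1 — Angular frequency: ω = 2π·f = 2π·973 = 6114 rad/s.
Step 2 — Component impedances:
  R: Z = R = 182 Ω
  L: Z = jωL = j·6114·0.1 = 0 + j611.4 Ω
  C: Z = 1/(jωC) = -j/(ω·C) = 0 - j4.854e+04 Ω
Step 3 — Series combination: Z_total = R + L + C = 182 - j4.793e+04 Ω = 4.793e+04∠-89.8° Ω.
Step 4 — Source phasor: V = 160∠167.5° V = -156.2 + j34.63 V.
Step 5 — Ohm's law: I = V / Z_total = (-156.2 + j34.63) / (182 - j4.793e+04) = -0.0007349 - j0.003257 A.
Step 6 — Convert to polar: |I| = 0.003338 A, ∠I = -102.7°.

I = 0.003338∠-102.7° A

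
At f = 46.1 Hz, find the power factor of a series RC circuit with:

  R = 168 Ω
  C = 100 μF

Step 1 — Angular frequency: ω = 2π·f = 2π·46.1 = 289.7 rad/s.
Step 2 — Component impedances:
  R: Z = R = 168 Ω
  C: Z = 1/(jωC) = -j/(ω·C) = 0 - j34.52 Ω
Step 3 — Series combination: Z_total = R + C = 168 - j34.52 Ω = 171.5∠-11.6° Ω.
Step 4 — Power factor: PF = cos(φ) = Re(Z)/|Z| = 168/171.51 = 0.9795.
Step 5 — Type: Im(Z) = -34.52 ⇒ leading (phase φ = -11.6°).

PF = 0.9795 (leading, φ = -11.6°)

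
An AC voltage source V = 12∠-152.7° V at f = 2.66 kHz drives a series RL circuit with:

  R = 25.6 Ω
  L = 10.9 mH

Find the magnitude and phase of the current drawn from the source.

Step 1 — Angular frequency: ω = 2π·f = 2π·2660 = 1.671e+04 rad/s.
Step 2 — Component impedances:
  R: Z = R = 25.6 Ω
  L: Z = jωL = j·1.671e+04·0.0109 = 0 + j182.2 Ω
Step 3 — Series combination: Z_total = R + L = 25.6 + j182.2 Ω = 184∠82.0° Ω.
Step 4 — Source phasor: V = 12∠-152.7° V = -10.66 - j5.504 V.
Step 5 — Ohm's law: I = V / Z_total = (-10.66 - j5.504) / (25.6 + j182.2) = -0.03769 + j0.05324 A.
Step 6 — Convert to polar: |I| = 0.06523 A, ∠I = 125.3°.

I = 0.06523∠125.3° A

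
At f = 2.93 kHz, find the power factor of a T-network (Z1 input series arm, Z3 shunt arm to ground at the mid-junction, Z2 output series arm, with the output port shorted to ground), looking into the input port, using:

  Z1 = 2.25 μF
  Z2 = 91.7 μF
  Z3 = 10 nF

Step 1 — Angular frequency: ω = 2π·f = 2π·2930 = 1.841e+04 rad/s.
Step 2 — Component impedances:
  Z1: Z = 1/(jωC) = -j/(ω·C) = 0 - j24.14 Ω
  Z2: Z = 1/(jωC) = -j/(ω·C) = 0 - j0.5924 Ω
  Z3: Z = 1/(jωC) = -j/(ω·C) = 0 - j5432 Ω
Step 3 — With the output port shorted to ground, the output series arm Z2 runs from the junction to ground; the shunt arm Z3 also runs from the junction to ground. They appear in parallel: Z3 || Z2 = 0 - j0.5923 Ω.
Step 4 — Series with input arm Z1: Z_in = Z1 + (Z3 || Z2) = 0 - j24.73 Ω = 24.73∠-90.0° Ω.
Step 5 — Power factor: PF = cos(φ) = Re(Z)/|Z| = 0/24.73 = 0.
Step 6 — Type: Im(Z) = -24.73 ⇒ leading (phase φ = -90.0°).

PF = 0 (leading, φ = -90.0°)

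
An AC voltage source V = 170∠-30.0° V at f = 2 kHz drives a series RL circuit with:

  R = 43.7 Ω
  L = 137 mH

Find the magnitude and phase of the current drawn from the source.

Step 1 — Angular frequency: ω = 2π·f = 2π·2000 = 1.257e+04 rad/s.
Step 2 — Component impedances:
  R: Z = R = 43.7 Ω
  L: Z = jωL = j·1.257e+04·0.137 = 0 + j1722 Ω
Step 3 — Series combination: Z_total = R + L = 43.7 + j1722 Ω = 1722∠88.5° Ω.
Step 4 — Source phasor: V = 170∠-30.0° V = 147.2 - j85 V.
Step 5 — Ohm's law: I = V / Z_total = (147.2 - j85) / (43.7 + j1722) = -0.04717 - j0.08671 A.
Step 6 — Convert to polar: |I| = 0.09871 A, ∠I = -118.5°.

I = 0.09871∠-118.5° A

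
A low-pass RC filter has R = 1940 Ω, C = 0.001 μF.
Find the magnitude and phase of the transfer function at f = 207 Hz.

Step 1 — Angular frequency: ω = 2π·207 = 1301 rad/s.
Step 2 — Transfer function: H(jω) = 1/(1 + jωRC).
Step 3 — Denominator: 1 + jωRC = 1 + j·1301·1940·1e-09 = 1 + j0.002523.
Step 4 — H = 1 - j0.002523.
Step 5 — Magnitude: |H| = 1 (-0.0 dB); phase: φ = -0.1°.

|H| = 1 (-0.0 dB), φ = -0.1°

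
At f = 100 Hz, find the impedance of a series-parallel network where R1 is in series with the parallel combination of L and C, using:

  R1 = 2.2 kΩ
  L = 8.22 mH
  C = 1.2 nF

Step 1 — Angular frequency: ω = 2π·f = 2π·100 = 628.3 rad/s.
Step 2 — Component impedances:
  R1: Z = R = 2200 Ω
  L: Z = jωL = j·628.3·0.00822 = 0 + j5.165 Ω
  C: Z = 1/(jωC) = -j/(ω·C) = 0 - j1.326e+06 Ω
Step 3 — Parallel branch: L || C = 1/(1/L + 1/C) = 0 + j5.165 Ω.
Step 4 — Series with R1: Z_total = R1 + (L || C) = 2200 + j5.165 Ω = 2200∠0.1° Ω.

Z = 2200 + j5.165 Ω = 2200∠0.1° Ω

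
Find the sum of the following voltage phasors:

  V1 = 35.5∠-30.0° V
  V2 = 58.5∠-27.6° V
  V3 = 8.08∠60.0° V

Step 1 — Convert each phasor to rectangular form:
  V1 = 35.5·(cos(-30.0°) + j·sin(-30.0°)) = 30.74 - j17.75 V
  V2 = 58.5·(cos(-27.6°) + j·sin(-27.6°)) = 51.84 - j27.1 V
  V3 = 8.08·(cos(60.0°) + j·sin(60.0°)) = 4.04 + j6.997 V
Step 2 — Sum components: V_total = 86.63 - j37.86 V.
Step 3 — Convert to polar: |V_total| = 94.54 V, ∠V_total = -23.6°.

V_total = 94.54∠-23.6° V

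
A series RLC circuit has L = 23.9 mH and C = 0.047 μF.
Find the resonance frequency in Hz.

Step 1 — Resonance condition Im(Z)=0 gives ω₀ = 1/√(LC).
Step 2 — ω₀ = 1/√(0.0239·4.7e-08) = 2.984e+04 rad/s.
Step 3 — f₀ = ω₀/(2π) = 4749 Hz.

f₀ = 4749 Hz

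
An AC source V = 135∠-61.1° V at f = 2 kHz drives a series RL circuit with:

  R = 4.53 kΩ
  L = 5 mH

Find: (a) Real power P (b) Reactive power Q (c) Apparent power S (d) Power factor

Step 1 — Angular frequency: ω = 2π·f = 2π·2000 = 1.257e+04 rad/s.
Step 2 — Component impedances:
  R: Z = R = 4530 Ω
  L: Z = jωL = j·1.257e+04·0.005 = 0 + j62.83 Ω
Step 3 — Series combination: Z_total = R + L = 4530 + j62.83 Ω = 4530∠0.8° Ω.
Step 4 — Source phasor: V = 135∠-61.1° V = 65.24 - j118.2 V.
Step 5 — Current: I = V / Z = 0.01404 - j0.02628 A = 0.0298∠-61.9° A.
Step 6 — Complex power: S = V·I* = 4.022 + j0.05579 VA.
Step 7 — Real power: P = Re(S) = 4.022 W.
Step 8 — Reactive power: Q = Im(S) = 0.05579 VAR.
Step 9 — Apparent power: |S| = 4.023 VA.
Step 10 — Power factor: PF = P/|S| = 0.9999 (lagging).

(a) P = 4.022 W  (b) Q = 0.05579 VAR  (c) S = 4.023 VA  (d) PF = 0.9999 (lagging)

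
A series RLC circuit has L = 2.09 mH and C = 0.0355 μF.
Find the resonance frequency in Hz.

Step 1 — Resonance condition Im(Z)=0 gives ω₀ = 1/√(LC).
Step 2 — ω₀ = 1/√(0.00209·3.55e-08) = 1.161e+05 rad/s.
Step 3 — f₀ = ω₀/(2π) = 1.848e+04 Hz.

f₀ = 1.848e+04 Hz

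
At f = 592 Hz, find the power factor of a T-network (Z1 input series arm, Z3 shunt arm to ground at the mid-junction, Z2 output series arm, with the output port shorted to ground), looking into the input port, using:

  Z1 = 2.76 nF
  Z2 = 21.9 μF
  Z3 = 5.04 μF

Step 1 — Angular frequency: ω = 2π·f = 2π·592 = 3720 rad/s.
Step 2 — Component impedances:
  Z1: Z = 1/(jωC) = -j/(ω·C) = 0 - j9.741e+04 Ω
  Z2: Z = 1/(jωC) = -j/(ω·C) = 0 - j12.28 Ω
  Z3: Z = 1/(jωC) = -j/(ω·C) = 0 - j53.34 Ω
Step 3 — With the output port shorted to ground, the output series arm Z2 runs from the junction to ground; the shunt arm Z3 also runs from the junction to ground. They appear in parallel: Z3 || Z2 = 0 - j9.979 Ω.
Step 4 — Series with input arm Z1: Z_in = Z1 + (Z3 || Z2) = 0 - j9.742e+04 Ω = 9.742e+04∠-90.0° Ω.
Step 5 — Power factor: PF = cos(φ) = Re(Z)/|Z| = 0/9.742e+04 = 0.
Step 6 — Type: Im(Z) = -9.742e+04 ⇒ leading (phase φ = -90.0°).

PF = 0 (leading, φ = -90.0°)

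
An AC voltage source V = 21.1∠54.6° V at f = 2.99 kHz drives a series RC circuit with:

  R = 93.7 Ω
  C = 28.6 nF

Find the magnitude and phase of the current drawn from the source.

Step 1 — Angular frequency: ω = 2π·f = 2π·2990 = 1.879e+04 rad/s.
Step 2 — Component impedances:
  R: Z = R = 93.7 Ω
  C: Z = 1/(jωC) = -j/(ω·C) = 0 - j1861 Ω
Step 3 — Series combination: Z_total = R + C = 93.7 - j1861 Ω = 1864∠-87.1° Ω.
Step 4 — Source phasor: V = 21.1∠54.6° V = 12.22 + j17.2 V.
Step 5 — Ohm's law: I = V / Z_total = (12.22 + j17.2) / (93.7 - j1861) = -0.008888 + j0.007015 A.
Step 6 — Convert to polar: |I| = 0.01132 A, ∠I = 141.7°.

I = 0.01132∠141.7° A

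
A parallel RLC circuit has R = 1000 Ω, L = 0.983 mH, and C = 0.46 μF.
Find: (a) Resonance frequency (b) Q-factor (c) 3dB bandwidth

Step 1 — Resonance: ω₀ = 1/√(LC) = 1/√(0.000983·4.6e-07) = 4.703e+04 rad/s.
Step 2 — f₀ = ω₀/(2π) = 7485 Hz.
Step 3 — Parallel Q: Q = R/(ω₀L) = 1000/(4.703e+04·0.000983) = 21.63.
Step 4 — Bandwidth: Δω = ω₀/Q = 2174 rad/s; BW = Δω/(2π) = 346 Hz.

(a) f₀ = 7485 Hz  (b) Q = 21.63  (c) BW = 346 Hz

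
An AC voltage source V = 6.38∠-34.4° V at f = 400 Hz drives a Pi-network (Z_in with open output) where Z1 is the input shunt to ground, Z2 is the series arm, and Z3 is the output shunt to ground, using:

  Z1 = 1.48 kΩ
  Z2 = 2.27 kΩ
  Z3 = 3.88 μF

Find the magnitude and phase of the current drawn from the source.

Step 1 — Angular frequency: ω = 2π·f = 2π·400 = 2513 rad/s.
Step 2 — Component impedances:
  Z1: Z = R = 1480 Ω
  Z2: Z = R = 2270 Ω
  Z3: Z = 1/(jωC) = -j/(ω·C) = 0 - j102.5 Ω
Step 3 — With open output, the series arm Z2 and the output shunt Z3 appear in series to ground: Z2 + Z3 = 2270 - j102.5 Ω.
Step 4 — Parallel with input shunt Z1: Z_in = Z1 || (Z2 + Z3) = 896.3 - j15.96 Ω = 896.5∠-1.0° Ω.
Step 5 — Source phasor: V = 6.38∠-34.4° V = 5.264 - j3.604 V.
Step 6 — Ohm's law: I = V / Z_total = (5.264 - j3.604) / (896.3 - j15.96) = 0.005943 - j0.003916 A.
Step 7 — Convert to polar: |I| = 0.007117 A, ∠I = -33.4°.

I = 0.007117∠-33.4° A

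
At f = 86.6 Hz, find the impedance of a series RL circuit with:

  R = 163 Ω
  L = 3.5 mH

Step 1 — Angular frequency: ω = 2π·f = 2π·86.6 = 544.1 rad/s.
Step 2 — Component impedances:
  R: Z = R = 163 Ω
  L: Z = jωL = j·544.1·0.0035 = 0 + j1.904 Ω
Step 3 — Series combination: Z_total = R + L = 163 + j1.904 Ω = 163∠0.7° Ω.

Z = 163 + j1.904 Ω = 163∠0.7° Ω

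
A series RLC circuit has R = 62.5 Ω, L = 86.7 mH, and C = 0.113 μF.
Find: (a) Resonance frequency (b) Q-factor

Step 1 — Resonance condition Im(Z)=0 gives ω₀ = 1/√(LC).
Step 2 — ω₀ = 1/√(0.0867·1.13e-07) = 1.01e+04 rad/s.
Step 3 — f₀ = ω₀/(2π) = 1608 Hz.
Step 4 — Series Q: Q = ω₀L/R = 1.01e+04·0.0867/62.5 = 14.01.

(a) f₀ = 1608 Hz  (b) Q = 14.01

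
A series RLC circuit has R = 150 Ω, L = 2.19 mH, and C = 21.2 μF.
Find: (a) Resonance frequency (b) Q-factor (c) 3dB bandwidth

Step 1 — Resonance: ω₀ = 1/√(LC) = 1/√(0.00219·2.12e-05) = 4641 rad/s.
Step 2 — f₀ = ω₀/(2π) = 738.6 Hz.
Step 3 — Series Q: Q = ω₀L/R = 4641·0.00219/150 = 0.06776.
Step 4 — Bandwidth: Δω = ω₀/Q = 6.849e+04 rad/s; BW = Δω/(2π) = 1.09e+04 Hz.

(a) f₀ = 738.6 Hz  (b) Q = 0.06776  (c) BW = 1.09e+04 Hz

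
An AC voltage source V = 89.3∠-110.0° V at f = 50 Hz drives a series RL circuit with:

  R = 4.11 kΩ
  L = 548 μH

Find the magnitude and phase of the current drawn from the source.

Step 1 — Angular frequency: ω = 2π·f = 2π·50 = 314.2 rad/s.
Step 2 — Component impedances:
  R: Z = R = 4110 Ω
  L: Z = jωL = j·314.2·0.000548 = 0 + j0.1722 Ω
Step 3 — Series combination: Z_total = R + L = 4110 + j0.1722 Ω = 4110∠0.0° Ω.
Step 4 — Source phasor: V = 89.3∠-110.0° V = -30.54 - j83.91 V.
Step 5 — Ohm's law: I = V / Z_total = (-30.54 - j83.91) / (4110 + j0.1722) = -0.007432 - j0.02042 A.
Step 6 — Convert to polar: |I| = 0.02173 A, ∠I = -110.0°.

I = 0.02173∠-110.0° A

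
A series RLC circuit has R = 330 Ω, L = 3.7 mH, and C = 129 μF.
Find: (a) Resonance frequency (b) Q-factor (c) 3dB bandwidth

Step 1 — Resonance: ω₀ = 1/√(LC) = 1/√(0.0037·0.000129) = 1447 rad/s.
Step 2 — f₀ = ω₀/(2π) = 230.4 Hz.
Step 3 — Series Q: Q = ω₀L/R = 1447·0.0037/330 = 0.01623.
Step 4 — Bandwidth: Δω = ω₀/Q = 8.919e+04 rad/s; BW = Δω/(2π) = 1.419e+04 Hz.

(a) f₀ = 230.4 Hz  (b) Q = 0.01623  (c) BW = 1.419e+04 Hz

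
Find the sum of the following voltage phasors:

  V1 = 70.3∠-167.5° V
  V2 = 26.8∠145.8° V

Step 1 — Convert each phasor to rectangular form:
  V1 = 70.3·(cos(-167.5°) + j·sin(-167.5°)) = -68.63 - j15.22 V
  V2 = 26.8·(cos(145.8°) + j·sin(145.8°)) = -22.17 + j15.06 V
Step 2 — Sum components: V_total = -90.8 - j0.1519 V.
Step 3 — Convert to polar: |V_total| = 90.8 V, ∠V_total = -179.9°.

V_total = 90.8∠-179.9° V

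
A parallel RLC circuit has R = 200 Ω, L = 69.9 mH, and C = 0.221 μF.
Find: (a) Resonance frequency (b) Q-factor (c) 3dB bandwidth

Step 1 — Resonance: ω₀ = 1/√(LC) = 1/√(0.0699·2.21e-07) = 8046 rad/s.
Step 2 — f₀ = ω₀/(2π) = 1281 Hz.
Step 3 — Parallel Q: Q = R/(ω₀L) = 200/(8046·0.0699) = 0.3556.
Step 4 — Bandwidth: Δω = ω₀/Q = 2.262e+04 rad/s; BW = Δω/(2π) = 3601 Hz.

(a) f₀ = 1281 Hz  (b) Q = 0.3556  (c) BW = 3601 Hz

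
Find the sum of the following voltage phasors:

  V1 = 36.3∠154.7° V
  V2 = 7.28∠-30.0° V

Step 1 — Convert each phasor to rectangular form:
  V1 = 36.3·(cos(154.7°) + j·sin(154.7°)) = -32.82 + j15.51 V
  V2 = 7.28·(cos(-30.0°) + j·sin(-30.0°)) = 6.305 - j3.64 V
Step 2 — Sum components: V_total = -26.51 + j11.87 V.
Step 3 — Convert to polar: |V_total| = 29.05 V, ∠V_total = 155.9°.

V_total = 29.05∠155.9° V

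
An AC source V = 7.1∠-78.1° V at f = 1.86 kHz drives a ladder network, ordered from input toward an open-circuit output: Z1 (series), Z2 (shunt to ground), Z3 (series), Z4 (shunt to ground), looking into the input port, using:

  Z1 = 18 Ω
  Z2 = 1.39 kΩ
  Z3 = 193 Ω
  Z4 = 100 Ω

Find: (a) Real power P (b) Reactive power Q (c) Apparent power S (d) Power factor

Step 1 — Angular frequency: ω = 2π·f = 2π·1860 = 1.169e+04 rad/s.
Step 2 — Component impedances:
  Z1: Z = R = 18 Ω
  Z2: Z = R = 1390 Ω
  Z3: Z = R = 193 Ω
  Z4: Z = R = 100 Ω
Step 3 — Ladder network (open output): work backward from the far end, alternating series and parallel combinations. Z_in = 260 Ω = 260∠0.0° Ω.
Step 4 — Source phasor: V = 7.1∠-78.1° V = 1.464 - j6.947 V.
Step 5 — Current: I = V / Z = 0.005631 - j0.02672 A = 0.02731∠-78.1° A.
Step 6 — Complex power: S = V·I* = 0.1939 VA.
Step 7 — Real power: P = Re(S) = 0.1939 W.
Step 8 — Reactive power: Q = Im(S) = 0 VAR.
Step 9 — Apparent power: |S| = 0.1939 VA.
Step 10 — Power factor: PF = P/|S| = 1 (unity).

(a) P = 0.1939 W  (b) Q = 0 VAR  (c) S = 0.1939 VA  (d) PF = 1 (unity)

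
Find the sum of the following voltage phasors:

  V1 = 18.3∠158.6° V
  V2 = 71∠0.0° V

Step 1 — Convert each phasor to rectangular form:
  V1 = 18.3·(cos(158.6°) + j·sin(158.6°)) = -17.04 + j6.677 V
  V2 = 71·(cos(0.0°) + j·sin(0.0°)) = 71 V
Step 2 — Sum components: V_total = 53.96 + j6.677 V.
Step 3 — Convert to polar: |V_total| = 54.37 V, ∠V_total = 7.1°.

V_total = 54.37∠7.1° V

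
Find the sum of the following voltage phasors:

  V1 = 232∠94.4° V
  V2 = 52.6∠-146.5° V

Step 1 — Convert each phasor to rectangular form:
  V1 = 232·(cos(94.4°) + j·sin(94.4°)) = -17.8 + j231.3 V
  V2 = 52.6·(cos(-146.5°) + j·sin(-146.5°)) = -43.86 - j29.03 V
Step 2 — Sum components: V_total = -61.66 + j202.3 V.
Step 3 — Convert to polar: |V_total| = 211.5 V, ∠V_total = 107.0°.

V_total = 211.5∠107.0° V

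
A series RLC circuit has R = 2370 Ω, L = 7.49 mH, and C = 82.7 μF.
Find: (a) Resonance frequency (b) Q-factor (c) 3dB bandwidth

Step 1 — Resonance condition Im(Z)=0 gives ω₀ = 1/√(LC).
Step 2 — ω₀ = 1/√(0.00749·8.27e-05) = 1271 rad/s.
Step 3 — f₀ = ω₀/(2π) = 202.2 Hz.
Step 4 — Series Q: Q = ω₀L/R = 1271·0.00749/2370 = 0.004016.
Step 5 — 3dB bandwidth: Δω = ω₀/Q = 3.164e+05 rad/s; BW = Δω/(2π) = 5.036e+04 Hz.

(a) f₀ = 202.2 Hz  (b) Q = 0.004016  (c) BW = 5.036e+04 Hz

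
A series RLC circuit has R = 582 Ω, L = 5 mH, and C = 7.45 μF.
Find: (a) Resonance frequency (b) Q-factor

Step 1 — Resonance condition Im(Z)=0 gives ω₀ = 1/√(LC).
Step 2 — ω₀ = 1/√(0.005·7.45e-06) = 5181 rad/s.
Step 3 — f₀ = ω₀/(2π) = 824.6 Hz.
Step 4 — Series Q: Q = ω₀L/R = 5181·0.005/582 = 0.04451.

(a) f₀ = 824.6 Hz  (b) Q = 0.04451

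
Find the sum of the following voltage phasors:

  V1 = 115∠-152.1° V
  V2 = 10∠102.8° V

Step 1 — Convert each phasor to rectangular form:
  V1 = 115·(cos(-152.1°) + j·sin(-152.1°)) = -101.6 - j53.81 V
  V2 = 10·(cos(102.8°) + j·sin(102.8°)) = -2.215 + j9.751 V
Step 2 — Sum components: V_total = -103.8 - j44.06 V.
Step 3 — Convert to polar: |V_total| = 112.8 V, ∠V_total = -157.0°.

V_total = 112.8∠-157.0° V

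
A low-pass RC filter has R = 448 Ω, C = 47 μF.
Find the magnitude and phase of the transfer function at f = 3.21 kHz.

Step 1 — Angular frequency: ω = 2π·3210 = 2.017e+04 rad/s.
Step 2 — Transfer function: H(jω) = 1/(1 + jωRC).
Step 3 — Denominator: 1 + jωRC = 1 + j·2.017e+04·448·4.7e-05 = 1 + j424.7.
Step 4 — H = 5.545e-06 - j0.002355.
Step 5 — Magnitude: |H| = 0.002355 (-52.6 dB); phase: φ = -89.9°.

|H| = 0.002355 (-52.6 dB), φ = -89.9°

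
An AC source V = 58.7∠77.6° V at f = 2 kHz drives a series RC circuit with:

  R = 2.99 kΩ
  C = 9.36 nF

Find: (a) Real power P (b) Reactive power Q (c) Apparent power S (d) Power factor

Step 1 — Angular frequency: ω = 2π·f = 2π·2000 = 1.257e+04 rad/s.
Step 2 — Component impedances:
  R: Z = R = 2990 Ω
  C: Z = 1/(jωC) = -j/(ω·C) = 0 - j8502 Ω
Step 3 — Series combination: Z_total = R + C = 2990 - j8502 Ω = 9012∠-70.6° Ω.
Step 4 — Source phasor: V = 58.7∠77.6° V = 12.6 + j57.33 V.
Step 5 — Current: I = V / Z = -0.005537 + j0.00343 A = 0.006513∠148.2° A.
Step 6 — Complex power: S = V·I* = 0.1268 - j0.3607 VA.
Step 7 — Real power: P = Re(S) = 0.1268 W.
Step 8 — Reactive power: Q = Im(S) = -0.3607 VAR.
Step 9 — Apparent power: |S| = 0.3823 VA.
Step 10 — Power factor: PF = P/|S| = 0.3318 (leading).

(a) P = 0.1268 W  (b) Q = -0.3607 VAR  (c) S = 0.3823 VA  (d) PF = 0.3318 (leading)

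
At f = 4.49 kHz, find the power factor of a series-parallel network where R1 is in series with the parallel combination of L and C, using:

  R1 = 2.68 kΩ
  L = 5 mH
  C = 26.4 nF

Step 1 — Angular frequency: ω = 2π·f = 2π·4490 = 2.821e+04 rad/s.
Step 2 — Component impedances:
  R1: Z = R = 2680 Ω
  L: Z = jωL = j·2.821e+04·0.005 = 0 + j141.1 Ω
  C: Z = 1/(jωC) = -j/(ω·C) = 0 - j1343 Ω
Step 3 — Parallel branch: L || C = 1/(1/L + 1/C) = 0 + j157.6 Ω.
Step 4 — Series with R1: Z_total = R1 + (L || C) = 2680 + j157.6 Ω = 2685∠3.4° Ω.
Step 5 — Power factor: PF = cos(φ) = Re(Z)/|Z| = 2680/2684.6 = 0.9983.
Step 6 — Type: Im(Z) = 157.6 ⇒ lagging (phase φ = 3.4°).

PF = 0.9983 (lagging, φ = 3.4°)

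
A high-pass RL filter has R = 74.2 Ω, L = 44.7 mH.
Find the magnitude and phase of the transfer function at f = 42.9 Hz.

Step 1 — Angular frequency: ω = 2π·42.9 = 269.5 rad/s.
Step 2 — Transfer function: H(jω) = jωL/(R + jωL).
Step 3 — Numerator jωL = j·12.05; denominator R + jωL = 74.2 + j12.05.
Step 4 — H = 0.02569 + j0.1582.
Step 5 — Magnitude: |H| = 0.1603 (-15.9 dB); phase: φ = 80.8°.

|H| = 0.1603 (-15.9 dB), φ = 80.8°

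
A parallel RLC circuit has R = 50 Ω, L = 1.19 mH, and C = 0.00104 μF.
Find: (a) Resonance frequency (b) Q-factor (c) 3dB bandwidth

Step 1 — Resonance: ω₀ = 1/√(LC) = 1/√(0.00119·1.04e-09) = 8.989e+05 rad/s.
Step 2 — f₀ = ω₀/(2π) = 1.431e+05 Hz.
Step 3 — Parallel Q: Q = R/(ω₀L) = 50/(8.989e+05·0.00119) = 0.04674.
Step 4 — Bandwidth: Δω = ω₀/Q = 1.923e+07 rad/s; BW = Δω/(2π) = 3.061e+06 Hz.

(a) f₀ = 1.431e+05 Hz  (b) Q = 0.04674  (c) BW = 3.061e+06 Hz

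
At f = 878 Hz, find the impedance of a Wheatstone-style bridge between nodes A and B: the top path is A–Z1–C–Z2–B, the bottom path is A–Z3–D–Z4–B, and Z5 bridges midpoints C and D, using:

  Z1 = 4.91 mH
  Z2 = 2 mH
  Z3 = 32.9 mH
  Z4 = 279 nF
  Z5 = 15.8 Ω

Step 1 — Angular frequency: ω = 2π·f = 2π·878 = 5517 rad/s.
Step 2 — Component impedances:
  Z1: Z = jωL = j·5517·0.00491 = 0 + j27.09 Ω
  Z2: Z = jωL = j·5517·0.002 = 0 + j11.03 Ω
  Z3: Z = jωL = j·5517·0.0329 = 0 + j181.5 Ω
  Z4: Z = 1/(jωC) = -j/(ω·C) = 0 - j649.7 Ω
  Z5: Z = R = 15.8 Ω
Step 3 — Bridge requires nodal analysis (the Z5 bridge couples midpoints C and D, so the two paths cannot be reduced to a simple series/parallel combination). Setting node B to ground and injecting 1 A at node A, the 3-node admittance system at A, C, D solves to V_A = Z_AB = 0.3412 + j34.81 Ω = 34.81∠89.4° Ω.

Z = 0.3412 + j34.81 Ω = 34.81∠89.4° Ω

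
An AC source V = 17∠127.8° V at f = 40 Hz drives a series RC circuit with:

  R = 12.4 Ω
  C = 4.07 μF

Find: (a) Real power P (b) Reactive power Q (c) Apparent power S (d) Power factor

Step 1 — Angular frequency: ω = 2π·f = 2π·40 = 251.3 rad/s.
Step 2 — Component impedances:
  R: Z = R = 12.4 Ω
  C: Z = 1/(jωC) = -j/(ω·C) = 0 - j977.6 Ω
Step 3 — Series combination: Z_total = R + C = 12.4 - j977.6 Ω = 977.7∠-89.3° Ω.
Step 4 — Source phasor: V = 17∠127.8° V = -10.42 + j13.43 V.
Step 5 — Current: I = V / Z = -0.01387 - j0.01048 A = 0.01739∠-142.9° A.
Step 6 — Complex power: S = V·I* = 0.003749 - j0.2956 VA.
Step 7 — Real power: P = Re(S) = 0.003749 W.
Step 8 — Reactive power: Q = Im(S) = -0.2956 VAR.
Step 9 — Apparent power: |S| = 0.2956 VA.
Step 10 — Power factor: PF = P/|S| = 0.01268 (leading).

(a) P = 0.003749 W  (b) Q = -0.2956 VAR  (c) S = 0.2956 VA  (d) PF = 0.01268 (leading)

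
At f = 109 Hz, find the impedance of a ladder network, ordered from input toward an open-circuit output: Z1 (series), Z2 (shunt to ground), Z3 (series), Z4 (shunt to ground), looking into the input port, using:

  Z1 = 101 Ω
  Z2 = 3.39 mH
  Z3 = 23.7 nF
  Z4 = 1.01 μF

Step 1 — Angular frequency: ω = 2π·f = 2π·109 = 684.9 rad/s.
Step 2 — Component impedances:
  Z1: Z = R = 101 Ω
  Z2: Z = jωL = j·684.9·0.00339 = 0 + j2.322 Ω
  Z3: Z = 1/(jωC) = -j/(ω·C) = 0 - j6.161e+04 Ω
  Z4: Z = 1/(jωC) = -j/(ω·C) = 0 - j1446 Ω
Step 3 — Ladder network (open output): work backward from the far end, alternating series and parallel combinations. Z_in = 101 + j2.322 Ω = 101∠1.3° Ω.

Z = 101 + j2.322 Ω = 101∠1.3° Ω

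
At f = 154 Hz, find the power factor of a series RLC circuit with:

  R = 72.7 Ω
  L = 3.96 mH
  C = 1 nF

Step 1 — Angular frequency: ω = 2π·f = 2π·154 = 967.6 rad/s.
Step 2 — Component impedances:
  R: Z = R = 72.7 Ω
  L: Z = jωL = j·967.6·0.00396 = 0 + j3.832 Ω
  C: Z = 1/(jωC) = -j/(ω·C) = 0 - j1.033e+06 Ω
Step 3 — Series combination: Z_total = R + L + C = 72.7 - j1.033e+06 Ω = 1.033e+06∠-90.0° Ω.
Step 4 — Power factor: PF = cos(φ) = Re(Z)/|Z| = 72.7/1.03347e+06 = 7.035e-05.
Step 5 — Type: Im(Z) = -1.033e+06 ⇒ leading (phase φ = -90.0°).

PF = 7.035e-05 (leading, φ = -90.0°)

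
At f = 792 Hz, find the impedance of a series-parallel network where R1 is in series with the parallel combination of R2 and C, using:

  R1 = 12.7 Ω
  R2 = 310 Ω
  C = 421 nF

Step 1 — Angular frequency: ω = 2π·f = 2π·792 = 4976 rad/s.
Step 2 — Component impedances:
  R1: Z = R = 12.7 Ω
  R2: Z = R = 310 Ω
  C: Z = 1/(jωC) = -j/(ω·C) = 0 - j477.3 Ω
Step 3 — Parallel branch: R2 || C = 1/(1/R2 + 1/C) = 218 - j141.6 Ω.
Step 4 — Series with R1: Z_total = R1 + (R2 || C) = 230.7 - j141.6 Ω = 270.7∠-31.5° Ω.

Z = 230.7 - j141.6 Ω = 270.7∠-31.5° Ω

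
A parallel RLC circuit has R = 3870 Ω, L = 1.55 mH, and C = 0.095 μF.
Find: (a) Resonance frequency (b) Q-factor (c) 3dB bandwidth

Step 1 — Resonance: ω₀ = 1/√(LC) = 1/√(0.00155·9.5e-08) = 8.241e+04 rad/s.
Step 2 — f₀ = ω₀/(2π) = 1.312e+04 Hz.
Step 3 — Parallel Q: Q = R/(ω₀L) = 3870/(8.241e+04·0.00155) = 30.3.
Step 4 — Bandwidth: Δω = ω₀/Q = 2720 rad/s; BW = Δω/(2π) = 432.9 Hz.

(a) f₀ = 1.312e+04 Hz  (b) Q = 30.3  (c) BW = 432.9 Hz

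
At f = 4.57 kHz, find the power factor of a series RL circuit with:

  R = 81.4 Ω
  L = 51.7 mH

Step 1 — Angular frequency: ω = 2π·f = 2π·4570 = 2.871e+04 rad/s.
Step 2 — Component impedances:
  R: Z = R = 81.4 Ω
  L: Z = jωL = j·2.871e+04·0.0517 = 0 + j1485 Ω
Step 3 — Series combination: Z_total = R + L = 81.4 + j1485 Ω = 1487∠86.9° Ω.
Step 4 — Power factor: PF = cos(φ) = Re(Z)/|Z| = 81.4/1486.8 = 0.05475.
Step 5 — Type: Im(Z) = 1485 ⇒ lagging (phase φ = 86.9°).

PF = 0.05475 (lagging, φ = 86.9°)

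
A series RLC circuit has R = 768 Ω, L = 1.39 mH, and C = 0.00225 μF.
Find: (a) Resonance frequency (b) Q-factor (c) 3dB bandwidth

Step 1 — Resonance: ω₀ = 1/√(LC) = 1/√(0.00139·2.25e-09) = 5.655e+05 rad/s.
Step 2 — f₀ = ω₀/(2π) = 9e+04 Hz.
Step 3 — Series Q: Q = ω₀L/R = 5.655e+05·0.00139/768 = 1.023.
Step 4 — Bandwidth: Δω = ω₀/Q = 5.525e+05 rad/s; BW = Δω/(2π) = 8.794e+04 Hz.

(a) f₀ = 9e+04 Hz  (b) Q = 1.023  (c) BW = 8.794e+04 Hz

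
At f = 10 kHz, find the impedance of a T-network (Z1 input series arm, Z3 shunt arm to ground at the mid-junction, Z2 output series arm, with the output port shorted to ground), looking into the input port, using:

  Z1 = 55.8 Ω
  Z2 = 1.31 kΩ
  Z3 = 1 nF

Step 1 — Angular frequency: ω = 2π·f = 2π·1e+04 = 6.283e+04 rad/s.
Step 2 — Component impedances:
  Z1: Z = R = 55.8 Ω
  Z2: Z = R = 1310 Ω
  Z3: Z = 1/(jωC) = -j/(ω·C) = 0 - j1.592e+04 Ω
Step 3 — With the output port shorted to ground, the output series arm Z2 runs from the junction to ground; the shunt arm Z3 also runs from the junction to ground. They appear in parallel: Z3 || Z2 = 1301 - j107.1 Ω.
Step 4 — Series with input arm Z1: Z_in = Z1 + (Z3 || Z2) = 1357 - j107.1 Ω = 1361∠-4.5° Ω.

Z = 1357 - j107.1 Ω = 1361∠-4.5° Ω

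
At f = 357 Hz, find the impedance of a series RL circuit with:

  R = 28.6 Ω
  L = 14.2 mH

Step 1 — Angular frequency: ω = 2π·f = 2π·357 = 2243 rad/s.
Step 2 — Component impedances:
  R: Z = R = 28.6 Ω
  L: Z = jωL = j·2243·0.0142 = 0 + j31.85 Ω
Step 3 — Series combination: Z_total = R + L = 28.6 + j31.85 Ω = 42.81∠48.1° Ω.

Z = 28.6 + j31.85 Ω = 42.81∠48.1° Ω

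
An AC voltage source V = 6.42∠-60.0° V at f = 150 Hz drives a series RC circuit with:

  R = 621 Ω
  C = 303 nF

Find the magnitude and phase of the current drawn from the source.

Step 1 — Angular frequency: ω = 2π·f = 2π·150 = 942.5 rad/s.
Step 2 — Component impedances:
  R: Z = R = 621 Ω
  C: Z = 1/(jωC) = -j/(ω·C) = 0 - j3502 Ω
Step 3 — Series combination: Z_total = R + C = 621 - j3502 Ω = 3556∠-79.9° Ω.
Step 4 — Source phasor: V = 6.42∠-60.0° V = 3.21 - j5.56 V.
Step 5 — Ohm's law: I = V / Z_total = (3.21 - j5.56) / (621 - j3502) = 0.001697 + j0.0006157 A.
Step 6 — Convert to polar: |I| = 0.001805 A, ∠I = 19.9°.

I = 0.001805∠19.9° A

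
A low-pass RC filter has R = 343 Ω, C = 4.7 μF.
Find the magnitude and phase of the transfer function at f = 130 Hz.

Step 1 — Angular frequency: ω = 2π·130 = 816.8 rad/s.
Step 2 — Transfer function: H(jω) = 1/(1 + jωRC).
Step 3 — Denominator: 1 + jωRC = 1 + j·816.8·343·4.7e-06 = 1 + j1.317.
Step 4 — H = 0.3658 - j0.4816.
Step 5 — Magnitude: |H| = 0.6048 (-4.4 dB); phase: φ = -52.8°.

|H| = 0.6048 (-4.4 dB), φ = -52.8°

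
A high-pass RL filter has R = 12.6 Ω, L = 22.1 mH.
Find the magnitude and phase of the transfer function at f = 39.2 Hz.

Step 1 — Angular frequency: ω = 2π·39.2 = 246.3 rad/s.
Step 2 — Transfer function: H(jω) = jωL/(R + jωL).
Step 3 — Numerator jωL = j·5.443; denominator R + jωL = 12.6 + j5.443.
Step 4 — H = 0.1573 + j0.3641.
Step 5 — Magnitude: |H| = 0.3966 (-8.0 dB); phase: φ = 66.6°.

|H| = 0.3966 (-8.0 dB), φ = 66.6°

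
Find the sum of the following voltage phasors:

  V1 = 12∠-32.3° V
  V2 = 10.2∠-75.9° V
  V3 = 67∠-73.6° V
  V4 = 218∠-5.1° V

Step 1 — Convert each phasor to rectangular form:
  V1 = 12·(cos(-32.3°) + j·sin(-32.3°)) = 10.14 - j6.412 V
  V2 = 10.2·(cos(-75.9°) + j·sin(-75.9°)) = 2.485 - j9.893 V
  V3 = 67·(cos(-73.6°) + j·sin(-73.6°)) = 18.92 - j64.27 V
  V4 = 218·(cos(-5.1°) + j·sin(-5.1°)) = 217.1 - j19.38 V
Step 2 — Sum components: V_total = 248.7 - j99.96 V.
Step 3 — Convert to polar: |V_total| = 268 V, ∠V_total = -21.9°.

V_total = 268∠-21.9° V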